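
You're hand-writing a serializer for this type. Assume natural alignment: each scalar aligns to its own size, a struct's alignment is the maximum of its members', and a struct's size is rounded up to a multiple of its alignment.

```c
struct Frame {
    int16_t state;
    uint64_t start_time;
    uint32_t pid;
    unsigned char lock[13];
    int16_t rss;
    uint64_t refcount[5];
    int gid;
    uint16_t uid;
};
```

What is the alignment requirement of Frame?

member alignments: state=2, start_time=8, pid=4, lock=1, rss=2, refcount=8, gid=4, uid=2
max = 8

8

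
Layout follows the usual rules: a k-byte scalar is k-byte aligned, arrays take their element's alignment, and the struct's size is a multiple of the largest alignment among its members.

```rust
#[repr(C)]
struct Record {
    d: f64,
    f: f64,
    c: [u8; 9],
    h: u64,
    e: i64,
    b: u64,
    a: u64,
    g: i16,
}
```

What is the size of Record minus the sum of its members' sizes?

13

@0: d [8B, align 8] → 8
@8: f [8B, align 8] → 16
@16: c [9B, align 1] → 25
+7 pad (align 8)
@32: h [8B, align 8] → 40
@40: e [8B, align 8] → 48
@48: b [8B, align 8] → 56
@56: a [8B, align 8] → 64
@64: g [2B, align 2] → 66
+6 tail pad (align 8)
size 72, align 8
data bytes 59, size 72 → padding 13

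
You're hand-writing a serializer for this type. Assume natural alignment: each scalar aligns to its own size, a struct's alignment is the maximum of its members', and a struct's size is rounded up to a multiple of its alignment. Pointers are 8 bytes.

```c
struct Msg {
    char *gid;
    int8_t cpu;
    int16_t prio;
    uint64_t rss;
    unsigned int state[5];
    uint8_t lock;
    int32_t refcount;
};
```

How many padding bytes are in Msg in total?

gid at 0 (size 8, align 8) → ends 8
cpu at 8 (size 1, align 1) → ends 9
pad 1 to align 2 for prio
prio at 10 (size 2, align 2) → ends 12
pad 4 to align 8 for rss
rss at 16 (size 8, align 8) → ends 24
state at 24 (size 20, align 4) → ends 44
lock at 44 (size 1, align 1) → ends 45
pad 3 to align 4 for refcount
refcount at 48 (size 4, align 4) → ends 52
tail pad 4 to reach multiple of 8
total 56 bytes, alignment 8
data bytes 44, size 56 → padding 12

12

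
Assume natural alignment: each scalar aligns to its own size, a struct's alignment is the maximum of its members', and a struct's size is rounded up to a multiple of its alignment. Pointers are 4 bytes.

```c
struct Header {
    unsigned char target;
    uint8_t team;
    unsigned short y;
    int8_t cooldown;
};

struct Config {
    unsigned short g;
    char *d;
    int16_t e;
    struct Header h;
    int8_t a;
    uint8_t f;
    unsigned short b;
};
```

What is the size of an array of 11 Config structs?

220

Header: @0: target [1B, align 1] → 1; @1: team [1B, align 1] → 2; @2: y [2B, align 2] → 4; @4: cooldown [1B, align 1] → 5; +1 tail pad (align 2); size 6, align 2
@0: g [2B, align 2] → 2
+2 pad (align 4)
@4: d [4B, align 4] → 8
@8: e [2B, align 2] → 10
@10: h [6B, align 2] → 16
@16: a [1B, align 1] → 17
@17: f [1B, align 1] → 18
@18: b [2B, align 2] → 20
size 20, align 4
array of 11: 11 × 20 = 220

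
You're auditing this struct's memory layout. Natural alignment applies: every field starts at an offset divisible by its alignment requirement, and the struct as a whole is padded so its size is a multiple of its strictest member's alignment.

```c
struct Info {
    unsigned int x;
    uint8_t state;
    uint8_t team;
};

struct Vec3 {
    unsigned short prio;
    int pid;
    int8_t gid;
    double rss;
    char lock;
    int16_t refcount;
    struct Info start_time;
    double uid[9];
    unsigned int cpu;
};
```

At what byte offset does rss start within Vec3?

16

Info: 0..4  x  (4B, 4-aligned); 4..5  state  (1B, 1-aligned); 5..6  team  (1B, 1-aligned); 6..8  -- tail padding (2B); sizeof = 8, alignof = 4
0..2  prio  (2B, 2-aligned)
2..4  -- padding (2B)
4..8  pid  (4B, 4-aligned)
8..9  gid  (1B, 1-aligned)
9..16  -- padding (7B)
16..24  rss  (8B, 8-aligned)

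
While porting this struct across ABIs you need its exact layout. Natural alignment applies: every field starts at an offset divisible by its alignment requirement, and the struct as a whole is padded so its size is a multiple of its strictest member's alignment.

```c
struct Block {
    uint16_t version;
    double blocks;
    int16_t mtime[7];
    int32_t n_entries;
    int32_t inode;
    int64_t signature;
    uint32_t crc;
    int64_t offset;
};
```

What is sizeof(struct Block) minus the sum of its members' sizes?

0..2  version  (2B, 2-aligned)
2..8  -- padding (6B)
8..16  blocks  (8B, 8-aligned)
16..30  mtime  (14B, 2-aligned)
30..32  -- padding (2B)
32..36  n_entries  (4B, 4-aligned)
36..40  inode  (4B, 4-aligned)
40..48  signature  (8B, 8-aligned)
48..52  crc  (4B, 4-aligned)
52..56  -- padding (4B)
56..64  offset  (8B, 8-aligned)
sizeof = 64, alignof = 8
data bytes 52, size 64 → padding 12

12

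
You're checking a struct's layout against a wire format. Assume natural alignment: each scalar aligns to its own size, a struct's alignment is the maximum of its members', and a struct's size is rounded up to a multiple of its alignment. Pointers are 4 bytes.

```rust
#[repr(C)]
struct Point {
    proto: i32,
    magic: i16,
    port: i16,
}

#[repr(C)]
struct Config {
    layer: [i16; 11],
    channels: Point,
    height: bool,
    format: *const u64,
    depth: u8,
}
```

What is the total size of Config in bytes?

44

Point: @0: proto [4B, align 4] → 4; @4: magic [2B, align 2] → 6; @6: port [2B, align 2] → 8; size 8, align 4
@0: layer [22B, align 2] → 22
+2 pad (align 4)
@24: channels [8B, align 4] → 32
@32: height [1B, align 1] → 33
+3 pad (align 4)
@36: format [4B, align 4] → 40
@40: depth [1B, align 1] → 41
+3 tail pad (align 4)
size 44, align 4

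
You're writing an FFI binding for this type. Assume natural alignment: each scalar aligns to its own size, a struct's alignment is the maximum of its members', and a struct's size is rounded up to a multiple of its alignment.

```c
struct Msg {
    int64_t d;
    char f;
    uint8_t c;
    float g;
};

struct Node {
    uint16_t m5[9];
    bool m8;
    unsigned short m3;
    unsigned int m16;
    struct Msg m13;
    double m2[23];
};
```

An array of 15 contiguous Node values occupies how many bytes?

3480

Msg: d at 0 (size 8, align 8) → ends 8; f at 8 (size 1, align 1) → ends 9; c at 9 (size 1, align 1) → ends 10; pad 2 to align 4 for g; g at 12 (size 4, align 4) → ends 16; total 16 bytes, alignment 8
m5 at 0 (size 18, align 2) → ends 18
m8 at 18 (size 1, align 1) → ends 19
pad 1 to align 2 for m3
m3 at 20 (size 2, align 2) → ends 22
pad 2 to align 4 for m16
m16 at 24 (size 4, align 4) → ends 28
pad 4 to align 8 for m13
m13 at 32 (size 16, align 8) → ends 48
m2 at 48 (size 184, align 8) → ends 232
total 232 bytes, alignment 8
array of 15: 15 × 232 = 3480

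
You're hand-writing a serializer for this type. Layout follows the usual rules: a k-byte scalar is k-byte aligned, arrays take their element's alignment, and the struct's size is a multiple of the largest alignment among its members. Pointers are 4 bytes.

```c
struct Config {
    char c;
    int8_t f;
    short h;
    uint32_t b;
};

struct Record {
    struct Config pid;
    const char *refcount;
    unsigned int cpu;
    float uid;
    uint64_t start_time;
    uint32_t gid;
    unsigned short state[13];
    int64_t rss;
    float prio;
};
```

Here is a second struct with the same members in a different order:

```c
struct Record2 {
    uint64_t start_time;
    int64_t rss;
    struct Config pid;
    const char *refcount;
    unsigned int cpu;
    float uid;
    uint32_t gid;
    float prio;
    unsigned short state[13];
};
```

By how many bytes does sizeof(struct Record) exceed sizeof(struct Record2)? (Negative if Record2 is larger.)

8

Config: @0: c [1B, align 1] → 1; @1: f [1B, align 1] → 2; @2: h [2B, align 2] → 4; @4: b [4B, align 4] → 8; size 8, align 4
@0: pid [8B, align 4] → 8
@8: refcount [4B, align 4] → 12
@12: cpu [4B, align 4] → 16
@16: uid [4B, align 4] → 20
+4 pad (align 8)
@24: start_time [8B, align 8] → 32
@32: gid [4B, align 4] → 36
@36: state [26B, align 2] → 62
+2 pad (align 8)
@64: rss [8B, align 8] → 72
@72: prio [4B, align 4] → 76
+4 tail pad (align 8)
size 80, align 8
— Record2 —
@0: start_time [8B, align 8] → 8
@8: rss [8B, align 8] → 16
@16: pid [8B, align 4] → 24
@24: refcount [4B, align 4] → 28
@28: cpu [4B, align 4] → 32
@32: uid [4B, align 4] → 36
@36: gid [4B, align 4] → 40
@40: prio [4B, align 4] → 44
@44: state [26B, align 2] → 70
+2 tail pad (align 8)
size 72, align 8
80 − 72 = 8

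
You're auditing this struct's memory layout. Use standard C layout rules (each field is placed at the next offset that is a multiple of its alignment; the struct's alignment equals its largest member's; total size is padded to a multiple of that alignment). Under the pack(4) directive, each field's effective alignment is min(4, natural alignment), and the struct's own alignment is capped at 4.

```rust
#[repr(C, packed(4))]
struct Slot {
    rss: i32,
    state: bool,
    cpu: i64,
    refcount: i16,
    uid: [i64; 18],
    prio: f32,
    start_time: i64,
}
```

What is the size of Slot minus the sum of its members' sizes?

5

0..4  rss  (4B, 4-aligned)
4..5  state  (1B, 1-aligned)
5..8  -- padding (3B)
8..16  cpu  (8B, 4-aligned)
16..18  refcount  (2B, 2-aligned)
18..20  -- padding (2B)
20..164  uid  (144B, 4-aligned)
164..168  prio  (4B, 4-aligned)
168..176  start_time  (8B, 4-aligned)
sizeof = 176, alignof = 4
data bytes 171, size 176 → padding 5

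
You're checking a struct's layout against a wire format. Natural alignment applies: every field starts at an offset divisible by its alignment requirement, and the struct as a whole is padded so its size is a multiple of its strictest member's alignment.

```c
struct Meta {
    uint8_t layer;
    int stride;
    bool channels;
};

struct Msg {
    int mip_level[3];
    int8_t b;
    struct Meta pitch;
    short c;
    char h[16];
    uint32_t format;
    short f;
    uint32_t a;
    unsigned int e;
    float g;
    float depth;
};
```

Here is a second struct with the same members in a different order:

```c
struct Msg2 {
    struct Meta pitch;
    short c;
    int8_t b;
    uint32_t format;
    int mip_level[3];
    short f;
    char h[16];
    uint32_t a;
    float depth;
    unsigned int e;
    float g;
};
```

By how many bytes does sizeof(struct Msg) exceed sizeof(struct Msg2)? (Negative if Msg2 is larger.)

4

Meta: layer at 0 (size 1, align 1) → ends 1; pad 3 to align 4 for stride; stride at 4 (size 4, align 4) → ends 8; channels at 8 (size 1, align 1) → ends 9; tail pad 3 to reach multiple of 4; total 12 bytes, alignment 4
mip_level at 0 (size 12, align 4) → ends 12
b at 12 (size 1, align 1) → ends 13
pad 3 to align 4 for pitch
pitch at 16 (size 12, align 4) → ends 28
c at 28 (size 2, align 2) → ends 30
h at 30 (size 16, align 1) → ends 46
pad 2 to align 4 for format
format at 48 (size 4, align 4) → ends 52
f at 52 (size 2, align 2) → ends 54
pad 2 to align 4 for a
a at 56 (size 4, align 4) → ends 60
e at 60 (size 4, align 4) → ends 64
g at 64 (size 4, align 4) → ends 68
depth at 68 (size 4, align 4) → ends 72
total 72 bytes, alignment 4
— Msg2 —
pitch at 0 (size 12, align 4) → ends 12
c at 12 (size 2, align 2) → ends 14
b at 14 (size 1, align 1) → ends 15
pad 1 to align 4 for format
format at 16 (size 4, align 4) → ends 20
mip_level at 20 (size 12, align 4) → ends 32
f at 32 (size 2, align 2) → ends 34
h at 34 (size 16, align 1) → ends 50
pad 2 to align 4 for a
a at 52 (size 4, align 4) → ends 56
depth at 56 (size 4, align 4) → ends 60
e at 60 (size 4, align 4) → ends 64
g at 64 (size 4, align 4) → ends 68
total 68 bytes, alignment 4
72 − 68 = 4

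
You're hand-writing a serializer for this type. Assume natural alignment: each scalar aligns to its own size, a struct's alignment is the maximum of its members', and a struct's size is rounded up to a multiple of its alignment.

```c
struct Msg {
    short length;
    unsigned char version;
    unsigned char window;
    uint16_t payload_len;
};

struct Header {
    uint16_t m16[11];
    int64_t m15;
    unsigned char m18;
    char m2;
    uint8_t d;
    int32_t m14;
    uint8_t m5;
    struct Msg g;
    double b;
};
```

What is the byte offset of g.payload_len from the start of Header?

46

Msg: 0..2  length  (2B, 2-aligned); 2..3  version  (1B, 1-aligned); 3..4  window  (1B, 1-aligned); 4..6  payload_len  (2B, 2-aligned); sizeof = 6, alignof = 2
0..22  m16  (22B, 2-aligned)
22..24  -- padding (2B)
24..32  m15  (8B, 8-aligned)
32..33  m18  (1B, 1-aligned)
33..34  m2  (1B, 1-aligned)
34..35  d  (1B, 1-aligned)
35..36  -- padding (1B)
36..40  m14  (4B, 4-aligned)
40..41  m5  (1B, 1-aligned)
41..42  -- padding (1B)
42..48  g  (6B, 2-aligned)
within Msg: payload_len at 4
42 + 4 = 46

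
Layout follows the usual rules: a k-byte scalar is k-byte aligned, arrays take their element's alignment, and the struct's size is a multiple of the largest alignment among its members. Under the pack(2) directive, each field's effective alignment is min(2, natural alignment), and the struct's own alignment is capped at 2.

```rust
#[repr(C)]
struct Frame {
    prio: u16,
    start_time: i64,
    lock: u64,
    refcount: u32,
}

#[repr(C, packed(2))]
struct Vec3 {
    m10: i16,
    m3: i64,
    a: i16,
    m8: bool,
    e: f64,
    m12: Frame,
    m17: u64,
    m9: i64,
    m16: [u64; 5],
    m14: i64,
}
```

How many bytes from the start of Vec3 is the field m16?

Frame: @0: prio [2B, align 2] → 2; +6 pad (align 8); @8: start_time [8B, align 8] → 16; @16: lock [8B, align 8] → 24; @24: refcount [4B, align 4] → 28; +4 tail pad (align 8); size 32, align 8
@0: m10 [2B, align 2] → 2
@2: m3 [8B, align 2] → 10
@10: a [2B, align 2] → 12
@12: m8 [1B, align 1] → 13
+1 pad (align 2)
@14: e [8B, align 2] → 22
@22: m12 [32B, align 2] → 54
@54: m17 [8B, align 2] → 62
@62: m9 [8B, align 2] → 70
@70: m16 [40B, align 2] → 110

70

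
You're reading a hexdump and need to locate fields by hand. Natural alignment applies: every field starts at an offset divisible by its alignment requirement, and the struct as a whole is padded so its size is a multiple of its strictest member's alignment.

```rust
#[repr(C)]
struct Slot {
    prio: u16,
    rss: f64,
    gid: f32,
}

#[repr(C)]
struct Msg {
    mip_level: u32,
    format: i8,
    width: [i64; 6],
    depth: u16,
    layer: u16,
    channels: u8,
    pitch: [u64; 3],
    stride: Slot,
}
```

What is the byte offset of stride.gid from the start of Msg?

Slot: @0: prio [2B, align 2] → 2; +6 pad (align 8); @8: rss [8B, align 8] → 16; @16: gid [4B, align 4] → 20; +4 tail pad (align 8); size 24, align 8
@0: mip_level [4B, align 4] → 4
@4: format [1B, align 1] → 5
+3 pad (align 8)
@8: width [48B, align 8] → 56
@56: depth [2B, align 2] → 58
@58: layer [2B, align 2] → 60
@60: channels [1B, align 1] → 61
+3 pad (align 8)
@64: pitch [24B, align 8] → 88
@88: stride [24B, align 8] → 112
within Slot: gid at 16
88 + 16 = 104

104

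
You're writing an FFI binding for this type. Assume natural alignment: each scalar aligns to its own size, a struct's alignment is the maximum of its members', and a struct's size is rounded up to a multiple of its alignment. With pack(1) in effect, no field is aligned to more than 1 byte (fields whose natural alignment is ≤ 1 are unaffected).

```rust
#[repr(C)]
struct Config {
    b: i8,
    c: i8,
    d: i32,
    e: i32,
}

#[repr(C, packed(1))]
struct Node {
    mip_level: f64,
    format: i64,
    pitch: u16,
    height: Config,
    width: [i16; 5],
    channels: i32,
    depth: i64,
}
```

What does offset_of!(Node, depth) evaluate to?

Config: 0..1  b  (1B, 1-aligned); 1..2  c  (1B, 1-aligned); 2..4  -- padding (2B); 4..8  d  (4B, 4-aligned); 8..12  e  (4B, 4-aligned); sizeof = 12, alignof = 4
0..8  mip_level  (8B, 1-aligned)
8..16  format  (8B, 1-aligned)
16..18  pitch  (2B, 1-aligned)
18..30  height  (12B, 1-aligned)
30..40  width  (10B, 1-aligned)
40..44  channels  (4B, 1-aligned)
44..52  depth  (8B, 1-aligned)

44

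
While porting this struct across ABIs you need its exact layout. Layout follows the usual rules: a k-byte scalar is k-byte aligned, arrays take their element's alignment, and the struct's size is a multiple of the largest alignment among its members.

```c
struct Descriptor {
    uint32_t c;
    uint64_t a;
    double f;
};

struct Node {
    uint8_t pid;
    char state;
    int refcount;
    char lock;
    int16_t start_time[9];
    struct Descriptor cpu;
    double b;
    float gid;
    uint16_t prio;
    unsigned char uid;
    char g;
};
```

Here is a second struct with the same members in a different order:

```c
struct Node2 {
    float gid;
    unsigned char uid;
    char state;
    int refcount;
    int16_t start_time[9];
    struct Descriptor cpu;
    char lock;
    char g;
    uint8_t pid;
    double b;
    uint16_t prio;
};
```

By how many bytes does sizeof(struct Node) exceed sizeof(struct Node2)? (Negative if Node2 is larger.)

-8

Descriptor: 0..4  c  (4B, 4-aligned); 4..8  -- padding (4B); 8..16  a  (8B, 8-aligned); 16..24  f  (8B, 8-aligned); sizeof = 24, alignof = 8
0..1  pid  (1B, 1-aligned)
1..2  state  (1B, 1-aligned)
2..4  -- padding (2B)
4..8  refcount  (4B, 4-aligned)
8..9  lock  (1B, 1-aligned)
9..10  -- padding (1B)
10..28  start_time  (18B, 2-aligned)
28..32  -- padding (4B)
32..56  cpu  (24B, 8-aligned)
56..64  b  (8B, 8-aligned)
64..68  gid  (4B, 4-aligned)
68..70  prio  (2B, 2-aligned)
70..71  uid  (1B, 1-aligned)
71..72  g  (1B, 1-aligned)
sizeof = 72, alignof = 8
— Node2 —
0..4  gid  (4B, 4-aligned)
4..5  uid  (1B, 1-aligned)
5..6  state  (1B, 1-aligned)
6..8  -- padding (2B)
8..12  refcount  (4B, 4-aligned)
12..30  start_time  (18B, 2-aligned)
30..32  -- padding (2B)
32..56  cpu  (24B, 8-aligned)
56..57  lock  (1B, 1-aligned)
57..58  g  (1B, 1-aligned)
58..59  pid  (1B, 1-aligned)
59..64  -- padding (5B)
64..72  b  (8B, 8-aligned)
72..74  prio  (2B, 2-aligned)
74..80  -- tail padding (6B)
sizeof = 80, alignof = 8
72 − 80 = -8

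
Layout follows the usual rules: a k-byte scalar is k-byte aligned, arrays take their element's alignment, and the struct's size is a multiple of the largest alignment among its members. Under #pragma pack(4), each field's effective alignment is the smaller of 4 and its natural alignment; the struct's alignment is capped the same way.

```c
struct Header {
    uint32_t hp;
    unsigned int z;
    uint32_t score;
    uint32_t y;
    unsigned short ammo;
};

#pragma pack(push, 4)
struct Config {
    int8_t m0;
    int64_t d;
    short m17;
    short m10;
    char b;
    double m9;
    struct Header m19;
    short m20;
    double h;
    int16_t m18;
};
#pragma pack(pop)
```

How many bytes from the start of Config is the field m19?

28

Header: hp at 0 (size 4, align 4) → ends 4; z at 4 (size 4, align 4) → ends 8; score at 8 (size 4, align 4) → ends 12; y at 12 (size 4, align 4) → ends 16; ammo at 16 (size 2, align 2) → ends 18; tail pad 2 to reach multiple of 4; total 20 bytes, alignment 4
m0 at 0 (size 1, align 1) → ends 1
pad 3 to align 4 for d
d at 4 (size 8, align 4) → ends 12
m17 at 12 (size 2, align 2) → ends 14
m10 at 14 (size 2, align 2) → ends 16
b at 16 (size 1, align 1) → ends 17
pad 3 to align 4 for m9
m9 at 20 (size 8, align 4) → ends 28
m19 at 28 (size 20, align 4) → ends 48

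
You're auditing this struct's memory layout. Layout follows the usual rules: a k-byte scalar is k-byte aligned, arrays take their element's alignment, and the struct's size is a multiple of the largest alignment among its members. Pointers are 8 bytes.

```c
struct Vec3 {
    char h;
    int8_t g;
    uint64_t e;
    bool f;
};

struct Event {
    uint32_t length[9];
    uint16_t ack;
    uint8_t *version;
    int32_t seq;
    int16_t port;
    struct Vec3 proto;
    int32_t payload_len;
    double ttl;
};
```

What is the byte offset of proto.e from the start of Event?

64

Vec3: 0..1  h  (1B, 1-aligned); 1..2  g  (1B, 1-aligned); 2..8  -- padding (6B); 8..16  e  (8B, 8-aligned); 16..17  f  (1B, 1-aligned); 17..24  -- tail padding (7B); sizeof = 24, alignof = 8
0..36  length  (36B, 4-aligned)
36..38  ack  (2B, 2-aligned)
38..40  -- padding (2B)
40..48  version  (8B, 8-aligned)
48..52  seq  (4B, 4-aligned)
52..54  port  (2B, 2-aligned)
54..56  -- padding (2B)
56..80  proto  (24B, 8-aligned)
within Vec3: e at 8
56 + 8 = 64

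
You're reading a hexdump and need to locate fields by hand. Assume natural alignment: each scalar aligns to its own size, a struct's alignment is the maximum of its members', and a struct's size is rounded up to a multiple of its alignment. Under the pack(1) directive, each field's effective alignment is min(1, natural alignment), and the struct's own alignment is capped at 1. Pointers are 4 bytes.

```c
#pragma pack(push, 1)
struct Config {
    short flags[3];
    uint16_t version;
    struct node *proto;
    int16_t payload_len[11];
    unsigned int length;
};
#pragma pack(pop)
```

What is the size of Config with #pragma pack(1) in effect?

38

flags at 0 (size 6, align 1) → ends 6
version at 6 (size 2, align 1) → ends 8
proto at 8 (size 4, align 1) → ends 12
payload_len at 12 (size 22, align 1) → ends 34
length at 34 (size 4, align 1) → ends 38
total 38 bytes, alignment 1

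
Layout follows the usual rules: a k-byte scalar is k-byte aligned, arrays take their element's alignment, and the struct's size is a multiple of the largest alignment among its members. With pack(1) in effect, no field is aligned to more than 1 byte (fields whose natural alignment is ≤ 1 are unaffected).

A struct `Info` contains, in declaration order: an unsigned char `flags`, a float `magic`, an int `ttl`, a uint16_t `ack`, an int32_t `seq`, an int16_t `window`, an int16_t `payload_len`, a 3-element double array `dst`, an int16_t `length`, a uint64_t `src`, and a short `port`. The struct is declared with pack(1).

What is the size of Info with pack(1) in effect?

0..1  flags  (1B, 1-aligned)
1..5  magic  (4B, 1-aligned)
5..9  ttl  (4B, 1-aligned)
9..11  ack  (2B, 1-aligned)
11..15  seq  (4B, 1-aligned)
15..17  window  (2B, 1-aligned)
17..19  payload_len  (2B, 1-aligned)
19..43  dst  (24B, 1-aligned)
43..45  length  (2B, 1-aligned)
45..53  src  (8B, 1-aligned)
53..55  port  (2B, 1-aligned)
sizeof = 55, alignof = 1

55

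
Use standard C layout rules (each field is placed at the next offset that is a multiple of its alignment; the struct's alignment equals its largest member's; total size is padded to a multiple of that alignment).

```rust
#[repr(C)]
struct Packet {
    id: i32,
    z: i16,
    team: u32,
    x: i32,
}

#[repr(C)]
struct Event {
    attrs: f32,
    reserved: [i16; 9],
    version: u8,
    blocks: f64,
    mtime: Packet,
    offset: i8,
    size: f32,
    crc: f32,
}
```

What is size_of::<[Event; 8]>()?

Packet: id at 0 (size 4, align 4) → ends 4; z at 4 (size 2, align 2) → ends 6; pad 2 to align 4 for team; team at 8 (size 4, align 4) → ends 12; x at 12 (size 4, align 4) → ends 16; total 16 bytes, alignment 4
attrs at 0 (size 4, align 4) → ends 4
reserved at 4 (size 18, align 2) → ends 22
version at 22 (size 1, align 1) → ends 23
pad 1 to align 8 for blocks
blocks at 24 (size 8, align 8) → ends 32
mtime at 32 (size 16, align 4) → ends 48
offset at 48 (size 1, align 1) → ends 49
pad 3 to align 4 for size
size at 52 (size 4, align 4) → ends 56
crc at 56 (size 4, align 4) → ends 60
tail pad 4 to reach multiple of 8
total 64 bytes, alignment 8
array of 8: 8 × 64 = 512

512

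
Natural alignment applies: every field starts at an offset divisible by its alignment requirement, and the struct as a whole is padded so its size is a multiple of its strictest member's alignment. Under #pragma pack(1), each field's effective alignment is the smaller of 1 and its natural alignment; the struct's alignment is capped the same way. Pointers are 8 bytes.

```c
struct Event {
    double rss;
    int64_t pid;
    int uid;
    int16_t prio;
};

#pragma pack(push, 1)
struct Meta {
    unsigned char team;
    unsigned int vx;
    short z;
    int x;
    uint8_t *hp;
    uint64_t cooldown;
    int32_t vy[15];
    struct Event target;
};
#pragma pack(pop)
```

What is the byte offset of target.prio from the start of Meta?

107

Event: @0: rss [8B, align 8] → 8; @8: pid [8B, align 8] → 16; @16: uid [4B, align 4] → 20; @20: prio [2B, align 2] → 22; +2 tail pad (align 8); size 24, align 8
@0: team [1B, align 1] → 1
@1: vx [4B, align 1] → 5
@5: z [2B, align 1] → 7
@7: x [4B, align 1] → 11
@11: hp [8B, align 1] → 19
@19: cooldown [8B, align 1] → 27
@27: vy [60B, align 1] → 87
@87: target [24B, align 1] → 111
within Event: prio at 20
87 + 20 = 107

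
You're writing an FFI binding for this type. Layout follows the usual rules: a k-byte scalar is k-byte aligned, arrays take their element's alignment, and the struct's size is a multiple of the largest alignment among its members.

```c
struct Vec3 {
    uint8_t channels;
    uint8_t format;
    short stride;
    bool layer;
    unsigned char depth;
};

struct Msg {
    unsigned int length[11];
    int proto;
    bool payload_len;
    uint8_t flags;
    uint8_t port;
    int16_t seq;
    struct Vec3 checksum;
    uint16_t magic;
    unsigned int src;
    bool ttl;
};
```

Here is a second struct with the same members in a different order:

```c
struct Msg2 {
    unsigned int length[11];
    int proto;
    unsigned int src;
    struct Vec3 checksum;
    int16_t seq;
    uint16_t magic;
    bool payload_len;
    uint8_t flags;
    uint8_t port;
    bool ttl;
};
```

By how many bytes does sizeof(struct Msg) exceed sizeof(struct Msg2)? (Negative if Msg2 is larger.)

4

Vec3: @0: channels [1B, align 1] → 1; @1: format [1B, align 1] → 2; @2: stride [2B, align 2] → 4; @4: layer [1B, align 1] → 5; @5: depth [1B, align 1] → 6; size 6, align 2
@0: length [44B, align 4] → 44
@44: proto [4B, align 4] → 48
@48: payload_len [1B, align 1] → 49
@49: flags [1B, align 1] → 50
@50: port [1B, align 1] → 51
+1 pad (align 2)
@52: seq [2B, align 2] → 54
@54: checksum [6B, align 2] → 60
@60: magic [2B, align 2] → 62
+2 pad (align 4)
@64: src [4B, align 4] → 68
@68: ttl [1B, align 1] → 69
+3 tail pad (align 4)
size 72, align 4
— Msg2 —
@0: length [44B, align 4] → 44
@44: proto [4B, align 4] → 48
@48: src [4B, align 4] → 52
@52: checksum [6B, align 2] → 58
@58: seq [2B, align 2] → 60
@60: magic [2B, align 2] → 62
@62: payload_len [1B, align 1] → 63
@63: flags [1B, align 1] → 64
@64: port [1B, align 1] → 65
@65: ttl [1B, align 1] → 66
+2 tail pad (align 4)
size 68, align 4
72 − 68 = 4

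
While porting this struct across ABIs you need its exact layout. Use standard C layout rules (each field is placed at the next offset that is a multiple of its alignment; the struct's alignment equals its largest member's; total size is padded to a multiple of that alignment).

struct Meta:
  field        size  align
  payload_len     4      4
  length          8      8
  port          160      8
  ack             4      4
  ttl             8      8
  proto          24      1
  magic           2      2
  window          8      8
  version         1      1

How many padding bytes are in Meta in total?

@0: payload_len [4B, align 4] → 4
+4 pad (align 8)
@8: length [8B, align 8] → 16
@16: port [160B, align 8] → 176
@176: ack [4B, align 4] → 180
+4 pad (align 8)
@184: ttl [8B, align 8] → 192
@192: proto [24B, align 1] → 216
@216: magic [2B, align 2] → 218
+6 pad (align 8)
@224: window [8B, align 8] → 232
@232: version [1B, align 1] → 233
+7 tail pad (align 8)
size 240, align 8
data bytes 219, size 240 → padding 21

21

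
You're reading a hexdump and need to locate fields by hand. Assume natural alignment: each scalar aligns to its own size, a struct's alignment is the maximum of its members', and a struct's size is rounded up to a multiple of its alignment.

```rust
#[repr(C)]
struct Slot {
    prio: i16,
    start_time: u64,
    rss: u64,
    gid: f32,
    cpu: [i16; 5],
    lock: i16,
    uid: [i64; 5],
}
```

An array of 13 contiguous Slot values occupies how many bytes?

@0: prio [2B, align 2] → 2
+6 pad (align 8)
@8: start_time [8B, align 8] → 16
@16: rss [8B, align 8] → 24
@24: gid [4B, align 4] → 28
@28: cpu [10B, align 2] → 38
@38: lock [2B, align 2] → 40
@40: uid [40B, align 8] → 80
size 80, align 8
array of 13: 13 × 80 = 1040

1040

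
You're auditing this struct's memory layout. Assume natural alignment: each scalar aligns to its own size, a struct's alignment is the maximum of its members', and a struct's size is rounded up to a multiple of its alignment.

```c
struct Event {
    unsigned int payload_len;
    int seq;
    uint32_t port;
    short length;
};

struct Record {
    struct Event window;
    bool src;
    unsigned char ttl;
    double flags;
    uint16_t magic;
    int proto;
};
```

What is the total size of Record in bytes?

Event: 0..4  payload_len  (4B, 4-aligned); 4..8  seq  (4B, 4-aligned); 8..12  port  (4B, 4-aligned); 12..14  length  (2B, 2-aligned); 14..16  -- tail padding (2B); sizeof = 16, alignof = 4
0..16  window  (16B, 4-aligned)
16..17  src  (1B, 1-aligned)
17..18  ttl  (1B, 1-aligned)
18..24  -- padding (6B)
24..32  flags  (8B, 8-aligned)
32..34  magic  (2B, 2-aligned)
34..36  -- padding (2B)
36..40  proto  (4B, 4-aligned)
sizeof = 40, alignof = 8

40 bytes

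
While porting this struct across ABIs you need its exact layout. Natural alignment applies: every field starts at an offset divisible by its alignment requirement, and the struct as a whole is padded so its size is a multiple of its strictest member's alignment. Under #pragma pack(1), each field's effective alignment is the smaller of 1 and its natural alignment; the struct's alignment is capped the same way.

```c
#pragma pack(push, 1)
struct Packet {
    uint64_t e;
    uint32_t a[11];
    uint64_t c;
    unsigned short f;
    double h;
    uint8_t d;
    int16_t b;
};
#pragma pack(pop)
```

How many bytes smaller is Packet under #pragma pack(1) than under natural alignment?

natural layout:
  e at 0 (size 8, align 8) → ends 8
  a at 8 (size 44, align 4) → ends 52
  pad 4 to align 8 for c
  c at 56 (size 8, align 8) → ends 64
  f at 64 (size 2, align 2) → ends 66
  pad 6 to align 8 for h
  h at 72 (size 8, align 8) → ends 80
  d at 80 (size 1, align 1) → ends 81
  pad 1 to align 2 for b
  b at 82 (size 2, align 2) → ends 84
  tail pad 4 to reach multiple of 8
  total 88 bytes, alignment 8
packed(1) layout:
  e at 0 (size 8, align 1) → ends 8
  a at 8 (size 44, align 1) → ends 52
  c at 52 (size 8, align 1) → ends 60
  f at 60 (size 2, align 1) → ends 62
  h at 62 (size 8, align 1) → ends 70
  d at 70 (size 1, align 1) → ends 71
  b at 71 (size 2, align 1) → ends 73
  total 73 bytes, alignment 1
88 − 73 = 15

15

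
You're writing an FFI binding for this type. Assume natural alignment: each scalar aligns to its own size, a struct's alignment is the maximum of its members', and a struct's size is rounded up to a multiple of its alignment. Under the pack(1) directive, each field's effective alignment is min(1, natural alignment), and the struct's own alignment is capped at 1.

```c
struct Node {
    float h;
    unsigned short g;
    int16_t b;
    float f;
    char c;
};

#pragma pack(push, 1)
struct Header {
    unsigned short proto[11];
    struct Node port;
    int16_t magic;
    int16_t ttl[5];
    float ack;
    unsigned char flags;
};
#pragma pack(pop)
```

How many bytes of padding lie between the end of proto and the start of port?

Node: @0: h [4B, align 4] → 4; @4: g [2B, align 2] → 6; @6: b [2B, align 2] → 8; @8: f [4B, align 4] → 12; @12: c [1B, align 1] → 13; +3 tail pad (align 4); size 16, align 4
@0: proto [22B, align 1] → 22
@22: port [16B, align 1] → 38

0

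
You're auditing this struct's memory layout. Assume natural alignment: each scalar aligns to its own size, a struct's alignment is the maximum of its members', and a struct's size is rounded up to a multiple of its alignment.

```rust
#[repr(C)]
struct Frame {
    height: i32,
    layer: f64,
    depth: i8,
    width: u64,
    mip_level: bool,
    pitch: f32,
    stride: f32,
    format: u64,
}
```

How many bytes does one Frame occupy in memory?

56 bytes

height at 0 (size 4, align 4) → ends 4
pad 4 to align 8 for layer
layer at 8 (size 8, align 8) → ends 16
depth at 16 (size 1, align 1) → ends 17
pad 7 to align 8 for width
width at 24 (size 8, align 8) → ends 32
mip_level at 32 (size 1, align 1) → ends 33
pad 3 to align 4 for pitch
pitch at 36 (size 4, align 4) → ends 40
stride at 40 (size 4, align 4) → ends 44
pad 4 to align 8 for format
format at 48 (size 8, align 8) → ends 56
total 56 bytes, alignment 8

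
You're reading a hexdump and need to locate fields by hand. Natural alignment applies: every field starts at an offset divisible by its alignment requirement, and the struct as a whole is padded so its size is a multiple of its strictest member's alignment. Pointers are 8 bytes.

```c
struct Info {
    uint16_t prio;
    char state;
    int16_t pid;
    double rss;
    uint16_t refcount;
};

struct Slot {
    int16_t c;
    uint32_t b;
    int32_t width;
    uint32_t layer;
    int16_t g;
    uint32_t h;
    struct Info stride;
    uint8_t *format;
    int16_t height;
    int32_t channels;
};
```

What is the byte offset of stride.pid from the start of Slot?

28

Info: @0: prio [2B, align 2] → 2; @2: state [1B, align 1] → 3; +1 pad (align 2); @4: pid [2B, align 2] → 6; +2 pad (align 8); @8: rss [8B, align 8] → 16; @16: refcount [2B, align 2] → 18; +6 tail pad (align 8); size 24, align 8
@0: c [2B, align 2] → 2
+2 pad (align 4)
@4: b [4B, align 4] → 8
@8: width [4B, align 4] → 12
@12: layer [4B, align 4] → 16
@16: g [2B, align 2] → 18
+2 pad (align 4)
@20: h [4B, align 4] → 24
@24: stride [24B, align 8] → 48
within Info: pid at 4
24 + 4 = 28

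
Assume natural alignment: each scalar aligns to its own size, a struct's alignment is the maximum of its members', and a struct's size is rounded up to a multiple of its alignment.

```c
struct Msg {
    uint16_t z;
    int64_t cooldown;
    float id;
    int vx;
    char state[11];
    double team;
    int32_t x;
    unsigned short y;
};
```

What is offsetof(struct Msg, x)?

48

@0: z [2B, align 2] → 2
+6 pad (align 8)
@8: cooldown [8B, align 8] → 16
@16: id [4B, align 4] → 20
@20: vx [4B, align 4] → 24
@24: state [11B, align 1] → 35
+5 pad (align 8)
@40: team [8B, align 8] → 48
@48: x [4B, align 4] → 52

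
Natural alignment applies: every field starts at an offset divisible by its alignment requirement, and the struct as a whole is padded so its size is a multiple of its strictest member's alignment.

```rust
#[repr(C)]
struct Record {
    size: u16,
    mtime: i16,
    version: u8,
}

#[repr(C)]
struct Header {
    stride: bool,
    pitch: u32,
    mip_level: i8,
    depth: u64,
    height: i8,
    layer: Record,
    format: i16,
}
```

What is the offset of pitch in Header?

Record: @0: size [2B, align 2] → 2; @2: mtime [2B, align 2] → 4; @4: version [1B, align 1] → 5; +1 tail pad (align 2); size 6, align 2
@0: stride [1B, align 1] → 1
+3 pad (align 4)
@4: pitch [4B, align 4] → 8

4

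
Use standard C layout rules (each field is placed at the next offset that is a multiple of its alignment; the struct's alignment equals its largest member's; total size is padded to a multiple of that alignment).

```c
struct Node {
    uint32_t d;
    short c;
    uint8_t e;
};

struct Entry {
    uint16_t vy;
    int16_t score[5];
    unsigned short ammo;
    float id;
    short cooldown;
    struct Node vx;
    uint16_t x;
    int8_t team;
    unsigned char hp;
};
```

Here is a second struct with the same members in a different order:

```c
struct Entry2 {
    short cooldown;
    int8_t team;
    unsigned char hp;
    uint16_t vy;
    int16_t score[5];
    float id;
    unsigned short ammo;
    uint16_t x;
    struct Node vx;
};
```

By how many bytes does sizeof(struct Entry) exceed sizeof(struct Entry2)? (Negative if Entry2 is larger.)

4

Node: @0: d [4B, align 4] → 4; @4: c [2B, align 2] → 6; @6: e [1B, align 1] → 7; +1 tail pad (align 4); size 8, align 4
@0: vy [2B, align 2] → 2
@2: score [10B, align 2] → 12
@12: ammo [2B, align 2] → 14
+2 pad (align 4)
@16: id [4B, align 4] → 20
@20: cooldown [2B, align 2] → 22
+2 pad (align 4)
@24: vx [8B, align 4] → 32
@32: x [2B, align 2] → 34
@34: team [1B, align 1] → 35
@35: hp [1B, align 1] → 36
size 36, align 4
— Entry2 —
@0: cooldown [2B, align 2] → 2
@2: team [1B, align 1] → 3
@3: hp [1B, align 1] → 4
@4: vy [2B, align 2] → 6
@6: score [10B, align 2] → 16
@16: id [4B, align 4] → 20
@20: ammo [2B, align 2] → 22
@22: x [2B, align 2] → 24
@24: vx [8B, align 4] → 32
size 32, align 4
36 − 32 = 4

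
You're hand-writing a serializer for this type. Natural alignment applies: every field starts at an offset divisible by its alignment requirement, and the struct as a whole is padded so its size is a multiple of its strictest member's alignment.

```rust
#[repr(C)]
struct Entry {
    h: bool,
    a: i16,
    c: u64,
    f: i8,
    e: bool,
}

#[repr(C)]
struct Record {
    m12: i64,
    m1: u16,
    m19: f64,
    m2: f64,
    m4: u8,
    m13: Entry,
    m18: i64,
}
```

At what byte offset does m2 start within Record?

24

Entry: h at 0 (size 1, align 1) → ends 1; pad 1 to align 2 for a; a at 2 (size 2, align 2) → ends 4; pad 4 to align 8 for c; c at 8 (size 8, align 8) → ends 16; f at 16 (size 1, align 1) → ends 17; e at 17 (size 1, align 1) → ends 18; tail pad 6 to reach multiple of 8; total 24 bytes, alignment 8
m12 at 0 (size 8, align 8) → ends 8
m1 at 8 (size 2, align 2) → ends 10
pad 6 to align 8 for m19
m19 at 16 (size 8, align 8) → ends 24
m2 at 24 (size 8, align 8) → ends 32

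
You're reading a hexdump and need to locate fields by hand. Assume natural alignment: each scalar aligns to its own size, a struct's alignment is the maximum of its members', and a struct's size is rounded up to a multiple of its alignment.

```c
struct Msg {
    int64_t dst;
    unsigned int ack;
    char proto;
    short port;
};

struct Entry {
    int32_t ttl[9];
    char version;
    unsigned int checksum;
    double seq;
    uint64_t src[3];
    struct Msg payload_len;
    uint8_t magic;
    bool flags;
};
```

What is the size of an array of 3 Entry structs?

312

Msg: @0: dst [8B, align 8] → 8; @8: ack [4B, align 4] → 12; @12: proto [1B, align 1] → 13; +1 pad (align 2); @14: port [2B, align 2] → 16; size 16, align 8
@0: ttl [36B, align 4] → 36
@36: version [1B, align 1] → 37
+3 pad (align 4)
@40: checksum [4B, align 4] → 44
+4 pad (align 8)
@48: seq [8B, align 8] → 56
@56: src [24B, align 8] → 80
@80: payload_len [16B, align 8] → 96
@96: magic [1B, align 1] → 97
@97: flags [1B, align 1] → 98
+6 tail pad (align 8)
size 104, align 8
array of 3: 3 × 104 = 312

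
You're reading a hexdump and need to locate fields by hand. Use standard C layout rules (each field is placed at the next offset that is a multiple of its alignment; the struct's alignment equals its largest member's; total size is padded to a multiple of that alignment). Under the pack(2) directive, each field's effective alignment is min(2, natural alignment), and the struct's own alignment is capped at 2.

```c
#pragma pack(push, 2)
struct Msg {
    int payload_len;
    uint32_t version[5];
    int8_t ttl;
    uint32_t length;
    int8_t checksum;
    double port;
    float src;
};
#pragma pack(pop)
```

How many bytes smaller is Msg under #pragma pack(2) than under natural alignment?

natural layout:
  @0: payload_len [4B, align 4] → 4
  @4: version [20B, align 4] → 24
  @24: ttl [1B, align 1] → 25
  +3 pad (align 4)
  @28: length [4B, align 4] → 32
  @32: checksum [1B, align 1] → 33
  +7 pad (align 8)
  @40: port [8B, align 8] → 48
  @48: src [4B, align 4] → 52
  +4 tail pad (align 8)
  size 56, align 8
packed(2) layout:
  @0: payload_len [4B, align 2] → 4
  @4: version [20B, align 2] → 24
  @24: ttl [1B, align 1] → 25
  +1 pad (align 2)
  @26: length [4B, align 2] → 30
  @30: checksum [1B, align 1] → 31
  +1 pad (align 2)
  @32: port [8B, align 2] → 40
  @40: src [4B, align 2] → 44
  size 44, align 2
56 − 44 = 12

12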